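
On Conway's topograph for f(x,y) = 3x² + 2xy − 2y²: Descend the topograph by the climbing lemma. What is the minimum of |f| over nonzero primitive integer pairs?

river: ρ → (-2,2,3)
river: ρ → (3,4,-1)
river: ρ → (-1,4,3)
river: ρ → (3,2,-2)
closes: descent 0, river 4
min |a| on river = 1

1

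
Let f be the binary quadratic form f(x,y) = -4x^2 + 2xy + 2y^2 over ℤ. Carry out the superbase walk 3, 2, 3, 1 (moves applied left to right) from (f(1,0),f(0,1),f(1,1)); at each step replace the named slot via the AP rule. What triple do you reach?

start (-4,2,0) = (f(1,0),f(0,1),f(1,1))
replace slot 3: 2·((-4)+2) − 0 = -4 → (-4,2,-4)
replace slot 2: 2·((-4)+(-4)) − 2 = -18 → (-4,-18,-4)
replace slot 3: 2·((-4)+(-18)) − (-4) = -40 → (-4,-18,-40)
replace slot 1: 2·((-18)+(-40)) − (-4) = -112 → (-112,-18,-40)

-112,-18,-40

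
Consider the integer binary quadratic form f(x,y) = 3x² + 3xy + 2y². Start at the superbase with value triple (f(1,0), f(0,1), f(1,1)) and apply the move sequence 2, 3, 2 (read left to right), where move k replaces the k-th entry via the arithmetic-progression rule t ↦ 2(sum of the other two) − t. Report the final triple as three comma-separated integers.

start (3,2,8) = (f(1,0),f(0,1),f(1,1))
replace slot 2: 2·(3+8) − 2 = 20 → (3,20,8)
replace slot 3: 2·(3+20) − 8 = 38 → (3,20,38)
replace slot 2: 2·(3+38) − 20 = 62 → (3,62,38)

3,62,38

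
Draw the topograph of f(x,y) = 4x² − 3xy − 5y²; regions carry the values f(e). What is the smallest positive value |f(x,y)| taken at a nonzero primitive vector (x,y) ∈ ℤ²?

descent: ρ → (-5,3,4)  [lands on river]
river: ρ → (4,5,-4)
river: ρ → (-4,3,5)
river: ρ → (5,7,-2)
river: ρ → (-2,9,1)
river: ρ → (1,9,-2)
river: ρ → (-2,7,5)
river: ρ → (5,3,-4)
river: ρ → (-4,5,4)
river: ρ → (4,3,-5)
river: ρ → (-5,7,2)
river: ρ → (2,9,-1)
river: ρ → (-1,9,2)
river: ρ → (2,7,-5)
closes: descent 1, river 14
min |a| on river = 1

1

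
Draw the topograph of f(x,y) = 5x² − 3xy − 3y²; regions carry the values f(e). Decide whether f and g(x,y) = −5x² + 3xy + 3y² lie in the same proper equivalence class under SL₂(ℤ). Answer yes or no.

D₁ = 69, D₂ = 69
river cycle of f (length 4): (-3, 3, 5), (5, 7, -1), (-1, 7, 5), (5, 3, -3)
river cycle of g (length 4): (3, 3, -5), (-5, 7, 1), (1, 7, -5), (-5, 3, 3)
cycles differ ⇒ inequivalent

no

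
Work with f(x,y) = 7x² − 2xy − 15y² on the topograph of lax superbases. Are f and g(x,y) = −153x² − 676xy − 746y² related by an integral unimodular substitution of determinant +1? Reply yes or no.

D₁ = 424, D₂ = 424
river cycle of f (length 18): (7, 12, -10), (-10, 8, 9), (9, 10, -9), (-9, 8, 10), (10, 12, -7), (-7, 16, 6), (6, 20, -1), (-1, 20, 6), (6, 16, -7), (-7, 12, 10), … (8 more)
river cycle of g (length 18): (-6, 16, 7), (7, 12, -10), (-10, 8, 9), (9, 10, -9), (-9, 8, 10), (10, 12, -7), (-7, 16, 6), (6, 20, -1), (-1, 20, 6), (6, 16, -7), … (8 more)
cycles coincide ⇒ equivalent

yes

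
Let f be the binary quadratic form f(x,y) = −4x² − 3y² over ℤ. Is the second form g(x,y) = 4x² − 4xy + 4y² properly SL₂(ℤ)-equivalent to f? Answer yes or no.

D₁ = -48, D₂ = -48
f is negative-definite; reduce −f:
−f: flip: (4,0,3)→(3,0,4)
−f: reduced (well bottom): (3,0,4) with a≤c, −a<b≤a
flip sign back: reduced form of f is (-3,0,-4)
g: translate: b→4 (≡-4 mod 8), so (4,-4,4)→(4,4,4)
g: reduced (well bottom): (4,4,4) with a≤c, −a<b≤a
reduced forms (-3, 0, -4) vs (4, 4, 4) ⇒ inequivalent

no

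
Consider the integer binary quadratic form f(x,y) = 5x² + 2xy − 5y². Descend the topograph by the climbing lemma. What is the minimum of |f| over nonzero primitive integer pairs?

river: ρ → (-5,8,2)
river: ρ → (2,8,-5)
river: ρ → (-5,2,5)
river: ρ → (5,8,-2)
river: ρ → (-2,8,5)
river: ρ → (5,2,-5)
closes: descent 0, river 6
min |a| on river = 2

2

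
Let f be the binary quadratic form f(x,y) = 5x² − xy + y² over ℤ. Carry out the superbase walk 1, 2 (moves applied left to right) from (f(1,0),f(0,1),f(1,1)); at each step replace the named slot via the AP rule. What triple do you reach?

start (5,1,5) = (f(1,0),f(0,1),f(1,1))
replace slot 1: 2·(1+5) − 5 = 7 → (7,1,5)
replace slot 2: 2·(7+5) − 1 = 23 → (7,23,5)

7,23,5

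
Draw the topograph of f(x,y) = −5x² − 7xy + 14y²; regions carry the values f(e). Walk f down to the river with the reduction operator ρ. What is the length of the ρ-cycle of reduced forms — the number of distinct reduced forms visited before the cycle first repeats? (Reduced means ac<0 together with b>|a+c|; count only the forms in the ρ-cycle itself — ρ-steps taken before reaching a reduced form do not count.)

D = 329, ⌊√D⌋ = 18
descent: ρ → (14,7,-5)
descent: ρ → (-5,13,8)  [lands on river]
river: ρ → (8,3,-10)
river: ρ → (-10,17,1)
river: ρ → (1,17,-10)
river: ρ → (-10,3,8)
river: ρ → (8,13,-5)
river: ρ → (-5,17,2)
river: ρ → (2,15,-13)
river: ρ → (-13,11,4)
river: ρ → (4,13,-10)
river: ρ → (-10,7,7)
river: ρ → (7,7,-10)
river: ρ → (-10,13,4)
river: ρ → (4,11,-13)
river: ρ → (-13,15,2)
river: ρ → (2,17,-5)
ρ-cycle length = 16 (tail of 2 descent steps not counted)

16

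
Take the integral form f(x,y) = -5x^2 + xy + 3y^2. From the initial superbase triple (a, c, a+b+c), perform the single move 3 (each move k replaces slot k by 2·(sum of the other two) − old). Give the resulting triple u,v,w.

start (-5,3,-1) = (f(1,0),f(0,1),f(1,1))
replace slot 3: 2·((-5)+3) − (-1) = -3 → (-5,3,-3)

-5,3,-3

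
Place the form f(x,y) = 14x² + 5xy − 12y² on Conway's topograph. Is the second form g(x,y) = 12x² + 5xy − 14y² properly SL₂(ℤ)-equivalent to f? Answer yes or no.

D₁ = 697, D₂ = 697
river cycle of f (length 10): (-12, 19, 7), (7, 23, -6), (-6, 25, 3), (3, 23, -14), (-14, 5, 12), (12, 19, -7), (-7, 23, 6), (6, 25, -3), (-3, 23, 14), (14, 5, -12)
river cycle of g (length 10): (-14, 23, 3), (3, 25, -6), (-6, 23, 7), (7, 19, -12), (-12, 5, 14), (14, 23, -3), (-3, 25, 6), (6, 23, -7), (-7, 19, 12), (12, 5, -14)
cycles differ ⇒ inequivalent

no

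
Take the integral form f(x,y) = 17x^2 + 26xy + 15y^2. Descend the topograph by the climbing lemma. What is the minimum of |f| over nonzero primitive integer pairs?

translate: b→-8 (≡26 mod 34), so (17,26,15)→(17,-8,6)
flip: (17,-8,6)→(6,8,17)
translate: b→-4 (≡8 mod 12), so (6,8,17)→(6,-4,15)
reduced (well bottom): (6,-4,15) with a≤c, −a<b≤a
well minimum = a = 6

6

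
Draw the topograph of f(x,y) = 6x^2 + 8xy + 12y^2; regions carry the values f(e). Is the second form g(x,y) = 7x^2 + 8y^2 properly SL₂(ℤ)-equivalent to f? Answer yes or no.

D₁ = -224, D₂ = -224
f: translate: b→-4 (≡8 mod 12), so (6,8,12)→(6,-4,10)
f: reduced (well bottom): (6,-4,10) with a≤c, −a<b≤a
g: reduced (well bottom): (7,0,8) with a≤c, −a<b≤a
reduced forms (6, -4, 10) vs (7, 0, 8) ⇒ inequivalent

no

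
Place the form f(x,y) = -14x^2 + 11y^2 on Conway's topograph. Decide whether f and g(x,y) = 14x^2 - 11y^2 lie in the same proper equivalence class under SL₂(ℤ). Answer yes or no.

D₁ = 616, D₂ = 616
river cycle of f (length 8): (11, 22, -3), (-3, 20, 18), (18, 16, -5), (-5, 24, 2), (2, 24, -5), (-5, 16, 18), (18, 20, -3), (-3, 22, 11)
river cycle of g (length 8): (-11, 22, 3), (3, 20, -18), (-18, 16, 5), (5, 24, -2), (-2, 24, 5), (5, 16, -18), (-18, 20, 3), (3, 22, -11)
cycles differ ⇒ inequivalent

no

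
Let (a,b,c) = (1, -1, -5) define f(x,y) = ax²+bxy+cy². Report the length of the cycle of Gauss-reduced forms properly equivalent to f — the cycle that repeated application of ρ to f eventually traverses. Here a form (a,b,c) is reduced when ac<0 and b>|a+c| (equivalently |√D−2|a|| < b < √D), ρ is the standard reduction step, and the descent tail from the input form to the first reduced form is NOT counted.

D = 21, ⌊√D⌋ = 4
descent: ρ → (-5,1,1)
descent: ρ → (1,3,-3)  [lands on river]
river: ρ → (-3,3,1)
ρ-cycle length = 2 (tail of 2 descent steps not counted)

2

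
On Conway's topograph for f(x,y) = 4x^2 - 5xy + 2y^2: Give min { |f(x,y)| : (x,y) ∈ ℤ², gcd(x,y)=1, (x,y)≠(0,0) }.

translate: b→3 (≡-5 mod 8), so (4,-5,2)→(4,3,1)
flip: (4,3,1)→(1,-3,4)
translate: b→1 (≡-3 mod 2), so (1,-3,4)→(1,1,2)
reduced (well bottom): (1,1,2) with a≤c, −a<b≤a
well minimum = a = 1

1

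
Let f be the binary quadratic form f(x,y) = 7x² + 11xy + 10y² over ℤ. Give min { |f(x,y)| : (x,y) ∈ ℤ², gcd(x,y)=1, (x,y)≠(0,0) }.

translate: b→-3 (≡11 mod 14), so (7,11,10)→(7,-3,6)
flip: (7,-3,6)→(6,3,7)
reduced (well bottom): (6,3,7) with a≤c, −a<b≤a
well minimum = a = 6

6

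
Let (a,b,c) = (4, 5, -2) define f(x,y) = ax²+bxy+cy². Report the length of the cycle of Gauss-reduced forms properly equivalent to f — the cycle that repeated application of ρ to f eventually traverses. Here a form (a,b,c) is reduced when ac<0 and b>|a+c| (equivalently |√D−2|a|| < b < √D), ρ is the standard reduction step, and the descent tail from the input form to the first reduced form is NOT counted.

D = 57, ⌊√D⌋ = 7
river: ρ → (-2,7,1)
river: ρ → (1,7,-2)
river: ρ → (-2,5,4)
river: ρ → (4,3,-3)
river: ρ → (-3,3,4)
river: ρ → (4,5,-2)
ρ-cycle length = 6 (tail of 0 descent steps not counted)

6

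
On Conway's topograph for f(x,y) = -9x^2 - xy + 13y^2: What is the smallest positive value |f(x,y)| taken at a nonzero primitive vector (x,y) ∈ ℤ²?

descent: ρ → (13,1,-9)
descent: ρ → (-9,17,5)  [lands on river]
river: ρ → (5,13,-15)
river: ρ → (-15,17,3)
river: ρ → (3,19,-9)
closes: descent 2, river 4
min |a| on river = 3

3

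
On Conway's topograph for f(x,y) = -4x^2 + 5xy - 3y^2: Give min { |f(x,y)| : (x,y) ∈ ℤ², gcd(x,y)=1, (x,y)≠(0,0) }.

translate: b→3 (≡-5 mod 8), so (4,-5,3)→(4,3,2)
flip: (4,3,2)→(2,-3,4)
translate: b→1 (≡-3 mod 4), so (2,-3,4)→(2,1,3)
reduced (well bottom): (2,1,3) with a≤c, −a<b≤a
well minimum |f| = |-2| = 2 (negative-definite)

2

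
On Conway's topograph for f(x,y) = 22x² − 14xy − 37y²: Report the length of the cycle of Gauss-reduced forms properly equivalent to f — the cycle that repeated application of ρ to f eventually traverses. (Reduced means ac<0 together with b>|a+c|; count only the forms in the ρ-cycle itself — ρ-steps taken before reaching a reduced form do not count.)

D = 3452, ⌊√D⌋ = 58
descent: ρ → (-37,14,22)
descent: ρ → (22,30,-29)  [lands on river]
river: ρ → (-29,28,23)
river: ρ → (23,18,-34)
river: ρ → (-34,50,7)
river: ρ → (7,48,-41)
river: ρ → (-41,34,14)
river: ρ → (14,50,-17)
river: ρ → (-17,52,11)
river: ρ → (11,58,-2)
river: ρ → (-2,58,11)
river: ρ → (11,52,-17)
river: ρ → (-17,50,14)
river: ρ → (14,34,-41)
river: ρ → (-41,48,7)
river: ρ → (7,50,-34)
river: ρ → (-34,18,23)
river: ρ → (23,28,-29)
river: ρ → (-29,30,22)
river: ρ → (22,58,-1)
river: ρ → (-1,58,22)
ρ-cycle length = 20 (tail of 2 descent steps not counted)

20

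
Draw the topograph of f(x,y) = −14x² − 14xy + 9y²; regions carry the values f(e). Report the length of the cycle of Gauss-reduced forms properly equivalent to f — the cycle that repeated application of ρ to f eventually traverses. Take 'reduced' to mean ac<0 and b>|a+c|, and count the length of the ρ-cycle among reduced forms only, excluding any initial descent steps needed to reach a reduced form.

D = 700, ⌊√D⌋ = 26
descent: ρ → (9,14,-14)  [lands on river]
river: ρ → (-14,14,9)
river: ρ → (9,22,-6)
river: ρ → (-6,26,1)
river: ρ → (1,26,-6)
river: ρ → (-6,22,9)
ρ-cycle length = 6 (tail of 1 descent step not counted)

6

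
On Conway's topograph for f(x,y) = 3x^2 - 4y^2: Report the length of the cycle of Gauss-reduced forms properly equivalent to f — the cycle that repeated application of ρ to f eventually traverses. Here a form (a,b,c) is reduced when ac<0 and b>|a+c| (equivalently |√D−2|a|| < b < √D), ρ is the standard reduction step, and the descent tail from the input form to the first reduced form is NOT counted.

D = 48, ⌊√D⌋ = 6
descent: ρ → (-4,0,3)
descent: ρ → (3,6,-1)  [lands on river]
river: ρ → (-1,6,3)
ρ-cycle length = 2 (tail of 2 descent steps not counted)

2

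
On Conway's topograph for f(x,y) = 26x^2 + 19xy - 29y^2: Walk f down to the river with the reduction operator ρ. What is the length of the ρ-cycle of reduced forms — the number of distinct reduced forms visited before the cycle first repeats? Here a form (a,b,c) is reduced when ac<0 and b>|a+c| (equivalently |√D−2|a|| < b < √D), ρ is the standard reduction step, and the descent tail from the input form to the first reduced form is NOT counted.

D = 3377, ⌊√D⌋ = 58
river: ρ → (-29,39,16)
river: ρ → (16,57,-2)
river: ρ → (-2,55,44)
river: ρ → (44,33,-13)
river: ρ → (-13,45,26)
river: ρ → (26,7,-32)
river: ρ → (-32,57,1)
river: ρ → (1,57,-32)
river: ρ → (-32,7,26)
river: ρ → (26,45,-13)
river: ρ → (-13,33,44)
river: ρ → (44,55,-2)
river: ρ → (-2,57,16)
river: ρ → (16,39,-29)
river: ρ → (-29,19,26)
river: ρ → (26,33,-22)
river: ρ → (-22,55,4)
river: ρ → (4,57,-8)
river: ρ → (-8,55,11)
river: ρ → (11,55,-8)
river: ρ → (-8,57,4)
river: ρ → (4,55,-22)
river: ρ → (-22,33,26)
river: ρ → (26,19,-29)
ρ-cycle length = 24 (tail of 0 descent steps not counted)

24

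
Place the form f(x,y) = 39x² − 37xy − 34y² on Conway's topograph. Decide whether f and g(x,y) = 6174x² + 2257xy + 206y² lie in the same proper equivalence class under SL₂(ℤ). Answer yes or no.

D₁ = 6673, D₂ = 6673
river cycle of f (length 218): (-34, 37, 39), (39, 41, -32), (-32, 23, 48), (48, 73, -7), (-7, 81, 4), (4, 79, -27), (-27, 29, 54), (54, 79, -2), (-2, 81, 14), (14, 59, -57), … (208 more)
river cycle of g (length 218): (39, 41, -32), (-32, 23, 48), (48, 73, -7), (-7, 81, 4), (4, 79, -27), (-27, 29, 54), (54, 79, -2), (-2, 81, 14), (14, 59, -57), (-57, 55, 16), … (208 more)
cycles coincide ⇒ equivalent

yes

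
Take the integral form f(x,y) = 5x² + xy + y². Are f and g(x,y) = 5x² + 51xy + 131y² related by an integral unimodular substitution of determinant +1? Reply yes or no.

D₁ = -19, D₂ = -19
f: flip: (5,1,1)→(1,-1,5)
f: translate: b→1 (≡-1 mod 2), so (1,-1,5)→(1,1,5)
f: reduced (well bottom): (1,1,5) with a≤c, −a<b≤a
g: translate: b→1 (≡51 mod 10), so (5,51,131)→(5,1,1)
g: flip: (5,1,1)→(1,-1,5)
g: translate: b→1 (≡-1 mod 2), so (1,-1,5)→(1,1,5)
g: reduced (well bottom): (1,1,5) with a≤c, −a<b≤a
reduced forms (1, 1, 5) vs (1, 1, 5) ⇒ equivalent

yes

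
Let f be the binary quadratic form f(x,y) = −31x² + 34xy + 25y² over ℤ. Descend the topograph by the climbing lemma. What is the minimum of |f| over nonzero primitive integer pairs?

river: ρ → (25,16,-40)
river: ρ → (-40,64,1)
river: ρ → (1,64,-40)
river: ρ → (-40,16,25)
river: ρ → (25,34,-31)
river: ρ → (-31,28,28)
river: ρ → (28,28,-31)
river: ρ → (-31,34,25)
closes: descent 0, river 8
min |a| on river = 1

1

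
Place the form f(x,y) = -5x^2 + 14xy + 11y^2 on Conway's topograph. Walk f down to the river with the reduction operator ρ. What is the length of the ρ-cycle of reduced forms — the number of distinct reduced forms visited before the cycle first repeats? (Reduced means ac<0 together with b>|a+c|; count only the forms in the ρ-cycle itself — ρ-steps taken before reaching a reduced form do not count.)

D = 416, ⌊√D⌋ = 20
river: ρ → (11,8,-8)
river: ρ → (-8,8,11)
river: ρ → (11,14,-5)
river: ρ → (-5,16,8)
river: ρ → (8,16,-5)
river: ρ → (-5,14,11)
ρ-cycle length = 6 (tail of 0 descent steps not counted)

6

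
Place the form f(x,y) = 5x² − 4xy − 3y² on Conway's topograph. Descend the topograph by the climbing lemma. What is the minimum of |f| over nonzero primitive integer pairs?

descent: ρ → (-3,4,5)  [lands on river]
river: ρ → (5,6,-2)
river: ρ → (-2,6,5)
river: ρ → (5,4,-3)
river: ρ → (-3,8,1)
river: ρ → (1,8,-3)
closes: descent 1, river 6
min |a| on river = 1

1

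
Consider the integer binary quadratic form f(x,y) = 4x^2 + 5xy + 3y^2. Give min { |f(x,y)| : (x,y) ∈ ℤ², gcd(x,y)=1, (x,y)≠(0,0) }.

translate: b→-3 (≡5 mod 8), so (4,5,3)→(4,-3,2)
flip: (4,-3,2)→(2,3,4)
translate: b→-1 (≡3 mod 4), so (2,3,4)→(2,-1,3)
reduced (well bottom): (2,-1,3) with a≤c, −a<b≤a
well minimum = a = 2

2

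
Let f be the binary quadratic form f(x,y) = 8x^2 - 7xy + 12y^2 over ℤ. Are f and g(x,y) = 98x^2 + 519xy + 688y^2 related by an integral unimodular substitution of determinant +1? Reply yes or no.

D₁ = -335, D₂ = -335
f: reduced (well bottom): (8,-7,12) with a≤c, −a<b≤a
g: translate: b→-69 (≡519 mod 196), so (98,519,688)→(98,-69,13)
g: flip: (98,-69,13)→(13,69,98)
g: translate: b→-9 (≡69 mod 26), so (13,69,98)→(13,-9,8)
g: flip: (13,-9,8)→(8,9,13)
g: translate: b→-7 (≡9 mod 16), so (8,9,13)→(8,-7,12)
g: reduced (well bottom): (8,-7,12) with a≤c, −a<b≤a
reduced forms (8, -7, 12) vs (8, -7, 12) ⇒ equivalent

yes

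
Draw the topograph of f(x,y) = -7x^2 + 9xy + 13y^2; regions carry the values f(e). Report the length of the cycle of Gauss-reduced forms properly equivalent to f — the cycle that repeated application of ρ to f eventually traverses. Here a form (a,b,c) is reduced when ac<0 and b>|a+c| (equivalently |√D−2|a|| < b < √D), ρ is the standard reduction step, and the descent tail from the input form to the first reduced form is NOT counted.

D = 445, ⌊√D⌋ = 21
river: ρ → (13,17,-3)
river: ρ → (-3,19,7)
river: ρ → (7,9,-13)
river: ρ → (-13,17,3)
river: ρ → (3,19,-7)
river: ρ → (-7,9,13)
ρ-cycle length = 6 (tail of 0 descent steps not counted)

6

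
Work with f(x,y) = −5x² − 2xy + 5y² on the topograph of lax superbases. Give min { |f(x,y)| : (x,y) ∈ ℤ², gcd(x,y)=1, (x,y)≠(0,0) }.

descent: ρ → (5,2,-5)  [lands on river]
river: ρ → (-5,8,2)
river: ρ → (2,8,-5)
river: ρ → (-5,2,5)
river: ρ → (5,8,-2)
river: ρ → (-2,8,5)
closes: descent 1, river 6
min |a| on river = 2

2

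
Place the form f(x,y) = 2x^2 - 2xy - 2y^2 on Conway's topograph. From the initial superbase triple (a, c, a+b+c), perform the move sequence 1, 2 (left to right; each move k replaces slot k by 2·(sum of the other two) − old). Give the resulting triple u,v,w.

start (2,-2,-2) = (f(1,0),f(0,1),f(1,1))
replace slot 1: 2·((-2)+(-2)) − 2 = -10 → (-10,-2,-2)
replace slot 2: 2·((-10)+(-2)) − (-2) = -22 → (-10,-22,-2)

-10,-22,-2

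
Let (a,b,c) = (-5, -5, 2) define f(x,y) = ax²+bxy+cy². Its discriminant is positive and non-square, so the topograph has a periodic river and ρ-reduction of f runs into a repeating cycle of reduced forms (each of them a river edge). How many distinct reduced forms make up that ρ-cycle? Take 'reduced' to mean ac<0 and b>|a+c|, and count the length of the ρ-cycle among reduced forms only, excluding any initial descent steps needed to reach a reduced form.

D = 65, ⌊√D⌋ = 8
descent: ρ → (2,5,-5)  [lands on river]
river: ρ → (-5,5,2)
river: ρ → (2,7,-2)
river: ρ → (-2,5,5)
river: ρ → (5,5,-2)
river: ρ → (-2,7,2)
ρ-cycle length = 6 (tail of 1 descent step not counted)

6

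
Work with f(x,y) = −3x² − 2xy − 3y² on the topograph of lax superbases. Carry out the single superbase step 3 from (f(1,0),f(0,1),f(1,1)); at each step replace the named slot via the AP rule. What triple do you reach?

start (-3,-3,-8) = (f(1,0),f(0,1),f(1,1))
replace slot 3: 2·((-3)+(-3)) − (-8) = -4 → (-3,-3,-4)

-3,-3,-4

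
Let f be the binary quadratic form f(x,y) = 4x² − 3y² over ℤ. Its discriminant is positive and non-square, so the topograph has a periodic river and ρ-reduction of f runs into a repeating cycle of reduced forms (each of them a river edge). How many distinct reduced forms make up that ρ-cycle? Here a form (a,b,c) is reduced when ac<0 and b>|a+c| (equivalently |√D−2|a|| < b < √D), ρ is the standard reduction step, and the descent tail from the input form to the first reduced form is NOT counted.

D = 48, ⌊√D⌋ = 6
descent: ρ → (-3,6,1)  [lands on river]
river: ρ → (1,6,-3)
ρ-cycle length = 2 (tail of 1 descent step not counted)

2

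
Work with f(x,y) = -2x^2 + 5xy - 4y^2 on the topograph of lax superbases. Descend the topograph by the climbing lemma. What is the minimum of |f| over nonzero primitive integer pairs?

translate: b→-1 (≡-5 mod 4), so (2,-5,4)→(2,-1,1)
flip: (2,-1,1)→(1,1,2)
reduced (well bottom): (1,1,2) with a≤c, −a<b≤a
well minimum |f| = |-1| = 1 (negative-definite)

1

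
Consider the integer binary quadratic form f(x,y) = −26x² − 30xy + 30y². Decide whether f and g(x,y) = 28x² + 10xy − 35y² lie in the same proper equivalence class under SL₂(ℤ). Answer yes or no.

D₁ = 4020, D₂ = 4020
river cycle of f (length 10): (30, 30, -26), (-26, 22, 34), (34, 46, -14), (-14, 38, 46), (46, 54, -6), (-6, 54, 46), (46, 38, -14), (-14, 46, 34), (34, 22, -26), (-26, 30, 30)
river cycle of g (length 22): (-35, 60, 3), (3, 60, -35), (-35, 10, 28), (28, 46, -17), (-17, 56, 13), (13, 48, -33), (-33, 18, 28), (28, 38, -23), (-23, 54, 12), (12, 42, -47), … (12 more)
cycles differ ⇒ inequivalent

no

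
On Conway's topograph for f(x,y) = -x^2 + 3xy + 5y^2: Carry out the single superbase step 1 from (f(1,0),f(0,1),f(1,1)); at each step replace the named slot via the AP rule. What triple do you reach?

start (-1,5,7) = (f(1,0),f(0,1),f(1,1))
replace slot 1: 2·(5+7) − (-1) = 25 → (25,5,7)

25,5,7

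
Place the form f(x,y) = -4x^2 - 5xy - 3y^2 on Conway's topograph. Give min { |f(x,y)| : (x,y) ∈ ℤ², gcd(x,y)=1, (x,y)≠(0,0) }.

translate: b→-3 (≡5 mod 8), so (4,5,3)→(4,-3,2)
flip: (4,-3,2)→(2,3,4)
translate: b→-1 (≡3 mod 4), so (2,3,4)→(2,-1,3)
reduced (well bottom): (2,-1,3) with a≤c, −a<b≤a
well minimum |f| = |-2| = 2 (negative-definite)

2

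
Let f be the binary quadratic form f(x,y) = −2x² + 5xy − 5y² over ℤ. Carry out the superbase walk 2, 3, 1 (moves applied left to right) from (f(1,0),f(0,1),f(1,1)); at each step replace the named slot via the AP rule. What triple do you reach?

start (-2,-5,-2) = (f(1,0),f(0,1),f(1,1))
replace slot 2: 2·((-2)+(-2)) − (-5) = -3 → (-2,-3,-2)
replace slot 3: 2·((-2)+(-3)) − (-2) = -8 → (-2,-3,-8)
replace slot 1: 2·((-3)+(-8)) − (-2) = -20 → (-20,-3,-8)

-20,-3,-8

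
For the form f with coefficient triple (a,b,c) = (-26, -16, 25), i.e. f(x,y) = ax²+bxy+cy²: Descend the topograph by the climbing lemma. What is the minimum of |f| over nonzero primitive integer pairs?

descent: ρ → (25,16,-26)  [lands on river]
river: ρ → (-26,36,15)
river: ρ → (15,24,-38)
river: ρ → (-38,52,1)
river: ρ → (1,52,-38)
river: ρ → (-38,24,15)
river: ρ → (15,36,-26)
river: ρ → (-26,16,25)
river: ρ → (25,34,-17)
river: ρ → (-17,34,25)
closes: descent 1, river 10
min |a| on river = 1

1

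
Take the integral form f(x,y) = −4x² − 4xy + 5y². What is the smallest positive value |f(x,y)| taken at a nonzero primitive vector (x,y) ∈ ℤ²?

descent: ρ → (5,4,-4)  [lands on river]
river: ρ → (-4,4,5)
river: ρ → (5,6,-3)
river: ρ → (-3,6,5)
closes: descent 1, river 4
min |a| on river = 3

3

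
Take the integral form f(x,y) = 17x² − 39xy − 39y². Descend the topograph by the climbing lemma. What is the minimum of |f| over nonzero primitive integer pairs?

descent: ρ → (-39,39,17)  [lands on river]
river: ρ → (17,63,-3)
river: ρ → (-3,63,17)
river: ρ → (17,39,-39)
closes: descent 1, river 4
min |a| on river = 3

3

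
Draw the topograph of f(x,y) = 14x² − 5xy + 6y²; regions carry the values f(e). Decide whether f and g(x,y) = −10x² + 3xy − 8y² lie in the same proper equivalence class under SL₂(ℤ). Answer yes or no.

D₁ = -311, D₂ = -311
f: flip: (14,-5,6)→(6,5,14)
f: reduced (well bottom): (6,5,14) with a≤c, −a<b≤a
g is negative-definite; reduce −g:
−g: flip: (10,-3,8)→(8,3,10)
−g: reduced (well bottom): (8,3,10) with a≤c, −a<b≤a
flip sign back: reduced form of g is (-8,-3,-10)
reduced forms (6, 5, 14) vs (-8, -3, -10) ⇒ inequivalent

no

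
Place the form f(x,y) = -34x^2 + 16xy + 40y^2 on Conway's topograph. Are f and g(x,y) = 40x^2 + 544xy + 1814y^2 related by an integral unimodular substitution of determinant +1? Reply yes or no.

D₁ = 5696, D₂ = 5696
river cycle of f (length 14): (40, 64, -10), (-10, 56, 64), (64, 72, -2), (-2, 72, 64), (64, 56, -10), (-10, 64, 40), (40, 16, -34), (-34, 52, 22), (22, 36, -50), (-50, 64, 8), … (4 more)
river cycle of g (length 14): (40, 64, -10), (-10, 56, 64), (64, 72, -2), (-2, 72, 64), (64, 56, -10), (-10, 64, 40), (40, 16, -34), (-34, 52, 22), (22, 36, -50), (-50, 64, 8), … (4 more)
cycles coincide ⇒ equivalent

yes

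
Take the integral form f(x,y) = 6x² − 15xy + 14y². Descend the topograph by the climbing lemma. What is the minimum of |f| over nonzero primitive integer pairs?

translate: b→-3 (≡-15 mod 12), so (6,-15,14)→(6,-3,5)
flip: (6,-3,5)→(5,3,6)
reduced (well bottom): (5,3,6) with a≤c, −a<b≤a
well minimum = a = 5

5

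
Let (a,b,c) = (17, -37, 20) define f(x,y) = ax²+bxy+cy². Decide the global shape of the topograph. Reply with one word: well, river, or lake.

D = b²−4ac = (-37)² − 4·17·20 = 9
D = 3² is a perfect square ⇒ form factors over ℤ ⇒ lakes

lake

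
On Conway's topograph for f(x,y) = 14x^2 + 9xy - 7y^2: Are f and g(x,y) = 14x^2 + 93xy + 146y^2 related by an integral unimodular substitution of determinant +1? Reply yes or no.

D₁ = 473, D₂ = 473
river cycle of f (length 4): (-7, 19, 4), (4, 21, -2), (-2, 19, 14), (14, 9, -7)
river cycle of g (length 4): (14, 9, -7), (-7, 19, 4), (4, 21, -2), (-2, 19, 14)
cycles coincide ⇒ equivalent

yes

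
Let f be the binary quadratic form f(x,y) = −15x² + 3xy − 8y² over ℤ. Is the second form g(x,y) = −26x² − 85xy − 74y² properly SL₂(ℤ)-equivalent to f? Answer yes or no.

D₁ = -471, D₂ = -471
f is negative-definite; reduce −f:
−f: flip: (15,-3,8)→(8,3,15)
−f: reduced (well bottom): (8,3,15) with a≤c, −a<b≤a
flip sign back: reduced form of f is (-8,-3,-15)
g is negative-definite; reduce −g:
−g: translate: b→-19 (≡85 mod 52), so (26,85,74)→(26,-19,8)
−g: flip: (26,-19,8)→(8,19,26)
−g: translate: b→3 (≡19 mod 16), so (8,19,26)→(8,3,15)
−g: reduced (well bottom): (8,3,15) with a≤c, −a<b≤a
flip sign back: reduced form of g is (-8,-3,-15)
reduced forms (-8, -3, -15) vs (-8, -3, -15) ⇒ equivalent

yes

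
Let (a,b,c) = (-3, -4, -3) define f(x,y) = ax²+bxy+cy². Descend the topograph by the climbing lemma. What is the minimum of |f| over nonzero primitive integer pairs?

translate: b→-2 (≡4 mod 6), so (3,4,3)→(3,-2,2)
flip: (3,-2,2)→(2,2,3)
reduced (well bottom): (2,2,3) with a≤c, −a<b≤a
well minimum |f| = |-2| = 2 (negative-definite)

2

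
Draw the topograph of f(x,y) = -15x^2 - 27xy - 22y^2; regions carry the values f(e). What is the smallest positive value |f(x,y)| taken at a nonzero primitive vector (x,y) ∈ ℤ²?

translate: b→-3 (≡27 mod 30), so (15,27,22)→(15,-3,10)
flip: (15,-3,10)→(10,3,15)
reduced (well bottom): (10,3,15) with a≤c, −a<b≤a
well minimum |f| = |-10| = 10 (negative-definite)

10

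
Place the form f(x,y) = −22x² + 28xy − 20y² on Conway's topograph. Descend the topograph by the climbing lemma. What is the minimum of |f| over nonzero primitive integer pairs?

translate: b→16 (≡-28 mod 44), so (22,-28,20)→(22,16,14)
flip: (22,16,14)→(14,-16,22)
translate: b→12 (≡-16 mod 28), so (14,-16,22)→(14,12,20)
reduced (well bottom): (14,12,20) with a≤c, −a<b≤a
well minimum |f| = |-14| = 14 (negative-definite)

14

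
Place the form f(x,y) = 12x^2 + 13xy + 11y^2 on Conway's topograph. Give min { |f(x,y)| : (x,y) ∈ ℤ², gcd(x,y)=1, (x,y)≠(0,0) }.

translate: b→-11 (≡13 mod 24), so (12,13,11)→(12,-11,10)
flip: (12,-11,10)→(10,11,12)
translate: b→-9 (≡11 mod 20), so (10,11,12)→(10,-9,11)
reduced (well bottom): (10,-9,11) with a≤c, −a<b≤a
well minimum = a = 10

10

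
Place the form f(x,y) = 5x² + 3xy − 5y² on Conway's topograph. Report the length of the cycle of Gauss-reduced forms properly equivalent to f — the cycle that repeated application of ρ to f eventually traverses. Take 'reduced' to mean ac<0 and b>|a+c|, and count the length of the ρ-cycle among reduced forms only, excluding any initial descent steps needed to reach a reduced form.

D = 109, ⌊√D⌋ = 10
river: ρ → (-5,7,3)
river: ρ → (3,5,-7)
river: ρ → (-7,9,1)
river: ρ → (1,9,-7)
river: ρ → (-7,5,3)
river: ρ → (3,7,-5)
river: ρ → (-5,3,5)
river: ρ → (5,7,-3)
river: ρ → (-3,5,7)
river: ρ → (7,9,-1)
river: ρ → (-1,9,7)
river: ρ → (7,5,-3)
river: ρ → (-3,7,5)
river: ρ → (5,3,-5)
ρ-cycle length = 14 (tail of 0 descent steps not counted)

14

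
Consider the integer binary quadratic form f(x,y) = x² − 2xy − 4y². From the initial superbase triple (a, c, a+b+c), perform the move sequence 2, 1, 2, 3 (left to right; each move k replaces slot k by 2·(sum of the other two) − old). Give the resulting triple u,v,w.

start (1,-4,-5) = (f(1,0),f(0,1),f(1,1))
replace slot 2: 2·(1+(-5)) − (-4) = -4 → (1,-4,-5)
replace slot 1: 2·((-4)+(-5)) − 1 = -19 → (-19,-4,-5)
replace slot 2: 2·((-19)+(-5)) − (-4) = -44 → (-19,-44,-5)
replace slot 3: 2·((-19)+(-44)) − (-5) = -121 → (-19,-44,-121)

-19,-44,-121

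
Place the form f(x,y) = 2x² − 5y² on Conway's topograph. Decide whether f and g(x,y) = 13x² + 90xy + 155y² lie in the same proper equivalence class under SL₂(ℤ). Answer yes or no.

D₁ = 40, D₂ = 40
river cycle of f (length 6): (2, 4, -3), (-3, 2, 3), (3, 4, -2), (-2, 4, 3), (3, 2, -3), (-3, 4, 2)
river cycle of g (length 6): (2, 4, -3), (-3, 2, 3), (3, 4, -2), (-2, 4, 3), (3, 2, -3), (-3, 4, 2)
cycles coincide ⇒ equivalent

yes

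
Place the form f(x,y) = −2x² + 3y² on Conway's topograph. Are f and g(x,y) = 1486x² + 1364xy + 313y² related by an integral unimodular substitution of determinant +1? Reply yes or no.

D₁ = 24, D₂ = 24
river cycle of f (length 2): (-2, 4, 1), (1, 4, -2)
river cycle of g (length 2): (1, 4, -2), (-2, 4, 1)
cycles coincide ⇒ equivalent

yes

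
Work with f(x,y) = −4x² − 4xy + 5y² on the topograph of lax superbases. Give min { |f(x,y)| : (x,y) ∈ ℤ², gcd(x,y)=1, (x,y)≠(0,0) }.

descent: ρ → (5,4,-4)  [lands on river]
river: ρ → (-4,4,5)
river: ρ → (5,6,-3)
river: ρ → (-3,6,5)
closes: descent 1, river 4
min |a| on river = 3

3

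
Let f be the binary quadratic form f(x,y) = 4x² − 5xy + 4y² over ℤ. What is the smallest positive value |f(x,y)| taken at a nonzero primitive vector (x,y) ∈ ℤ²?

translate: b→3 (≡-5 mod 8), so (4,-5,4)→(4,3,3)
flip: (4,3,3)→(3,-3,4)
translate: b→3 (≡-3 mod 6), so (3,-3,4)→(3,3,4)
reduced (well bottom): (3,3,4) with a≤c, −a<b≤a
well minimum = a = 3

3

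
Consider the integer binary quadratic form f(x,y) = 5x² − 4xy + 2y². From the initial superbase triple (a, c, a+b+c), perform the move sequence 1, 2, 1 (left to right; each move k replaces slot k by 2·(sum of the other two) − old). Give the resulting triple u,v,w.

start (5,2,3) = (f(1,0),f(0,1),f(1,1))
replace slot 1: 2·(2+3) − 5 = 5 → (5,2,3)
replace slot 2: 2·(5+3) − 2 = 14 → (5,14,3)
replace slot 1: 2·(14+3) − 5 = 29 → (29,14,3)

29,14,3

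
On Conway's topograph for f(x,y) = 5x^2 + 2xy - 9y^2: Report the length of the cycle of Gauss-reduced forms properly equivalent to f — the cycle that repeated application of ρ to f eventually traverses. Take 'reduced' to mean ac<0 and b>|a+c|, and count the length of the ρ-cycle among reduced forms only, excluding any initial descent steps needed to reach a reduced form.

D = 184, ⌊√D⌋ = 13
descent: ρ → (-9,-2,5)
descent: ρ → (5,12,-2)  [lands on river]
river: ρ → (-2,12,5)
river: ρ → (5,8,-6)
river: ρ → (-6,4,7)
river: ρ → (7,10,-3)
river: ρ → (-3,8,10)
river: ρ → (10,12,-1)
river: ρ → (-1,12,10)
river: ρ → (10,8,-3)
river: ρ → (-3,10,7)
river: ρ → (7,4,-6)
river: ρ → (-6,8,5)
ρ-cycle length = 12 (tail of 2 descent steps not counted)

12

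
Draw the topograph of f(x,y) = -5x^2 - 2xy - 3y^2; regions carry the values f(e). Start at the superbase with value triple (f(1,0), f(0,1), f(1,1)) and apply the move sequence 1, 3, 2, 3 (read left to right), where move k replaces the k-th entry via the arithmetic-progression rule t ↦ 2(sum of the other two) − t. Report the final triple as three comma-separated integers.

start (-5,-3,-10) = (f(1,0),f(0,1),f(1,1))
replace slot 1: 2·((-3)+(-10)) − (-5) = -21 → (-21,-3,-10)
replace slot 3: 2·((-21)+(-3)) − (-10) = -38 → (-21,-3,-38)
replace slot 2: 2·((-21)+(-38)) − (-3) = -115 → (-21,-115,-38)
replace slot 3: 2·((-21)+(-115)) − (-38) = -234 → (-21,-115,-234)

-21,-115,-234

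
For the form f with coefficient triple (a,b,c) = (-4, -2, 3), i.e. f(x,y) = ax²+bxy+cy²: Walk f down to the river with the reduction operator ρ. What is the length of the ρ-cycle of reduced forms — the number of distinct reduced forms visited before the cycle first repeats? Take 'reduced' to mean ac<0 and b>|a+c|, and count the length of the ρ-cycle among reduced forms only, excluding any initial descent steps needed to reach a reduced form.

D = 52, ⌊√D⌋ = 7
descent: ρ → (3,2,-4)  [lands on river]
river: ρ → (-4,6,1)
river: ρ → (1,6,-4)
river: ρ → (-4,2,3)
river: ρ → (3,4,-3)
river: ρ → (-3,2,4)
river: ρ → (4,6,-1)
river: ρ → (-1,6,4)
river: ρ → (4,2,-3)
river: ρ → (-3,4,3)
ρ-cycle length = 10 (tail of 1 descent step not counted)

10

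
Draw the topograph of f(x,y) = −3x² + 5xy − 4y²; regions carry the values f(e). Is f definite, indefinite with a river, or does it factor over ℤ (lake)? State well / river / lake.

D = b²−4ac = 5² − 4·(-3)·(-4) = -23
D < 0 ⇒ definite ⇒ every region one sign ⇒ single well

well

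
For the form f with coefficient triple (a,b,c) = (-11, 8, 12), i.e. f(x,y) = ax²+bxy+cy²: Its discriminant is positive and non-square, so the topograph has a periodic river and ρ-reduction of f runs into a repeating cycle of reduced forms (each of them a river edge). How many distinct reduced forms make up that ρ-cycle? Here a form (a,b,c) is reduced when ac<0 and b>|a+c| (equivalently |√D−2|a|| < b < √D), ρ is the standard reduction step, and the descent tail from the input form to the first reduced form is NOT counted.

D = 592, ⌊√D⌋ = 24
river: ρ → (12,16,-7)
river: ρ → (-7,12,16)
river: ρ → (16,20,-3)
river: ρ → (-3,22,9)
river: ρ → (9,14,-11)
river: ρ → (-11,8,12)
ρ-cycle length = 6 (tail of 0 descent steps not counted)

6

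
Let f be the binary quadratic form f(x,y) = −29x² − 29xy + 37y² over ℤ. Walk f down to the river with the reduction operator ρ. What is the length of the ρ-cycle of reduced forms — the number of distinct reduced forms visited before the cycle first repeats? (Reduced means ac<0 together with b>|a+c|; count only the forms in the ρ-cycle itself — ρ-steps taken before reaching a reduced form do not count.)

D = 5133, ⌊√D⌋ = 71
descent: ρ → (37,29,-29)  [lands on river]
river: ρ → (-29,29,37)
river: ρ → (37,45,-21)
river: ρ → (-21,39,43)
river: ρ → (43,47,-17)
river: ρ → (-17,55,31)
river: ρ → (31,69,-3)
river: ρ → (-3,69,31)
river: ρ → (31,55,-17)
river: ρ → (-17,47,43)
river: ρ → (43,39,-21)
river: ρ → (-21,45,37)
ρ-cycle length = 12 (tail of 1 descent step not counted)

12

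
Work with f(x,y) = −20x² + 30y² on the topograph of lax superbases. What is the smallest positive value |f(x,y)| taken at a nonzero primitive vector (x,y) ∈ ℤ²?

descent: ρ → (30,0,-20)
descent: ρ → (-20,40,10)  [lands on river]
river: ρ → (10,40,-20)
closes: descent 2, river 2
min |a| on river = 10

10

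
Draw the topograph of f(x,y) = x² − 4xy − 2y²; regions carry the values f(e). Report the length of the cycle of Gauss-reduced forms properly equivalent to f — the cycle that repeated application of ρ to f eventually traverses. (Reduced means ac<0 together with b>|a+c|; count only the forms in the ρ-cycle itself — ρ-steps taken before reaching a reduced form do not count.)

D = 24, ⌊√D⌋ = 4
descent: ρ → (-2,4,1)  [lands on river]
river: ρ → (1,4,-2)
ρ-cycle length = 2 (tail of 1 descent step not counted)

2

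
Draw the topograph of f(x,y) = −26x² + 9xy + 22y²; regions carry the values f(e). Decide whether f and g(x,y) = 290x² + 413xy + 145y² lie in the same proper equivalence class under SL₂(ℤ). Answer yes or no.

D₁ = 2369, D₂ = 2369
river cycle of f (length 40): (22, 35, -13), (-13, 43, 10), (10, 37, -25), (-25, 13, 22), (22, 31, -16), (-16, 33, 20), (20, 47, -2), (-2, 45, 43), (43, 41, -4), (-4, 47, 10), … (30 more)
river cycle of g (length 40): (22, 35, -13), (-13, 43, 10), (10, 37, -25), (-25, 13, 22), (22, 31, -16), (-16, 33, 20), (20, 47, -2), (-2, 45, 43), (43, 41, -4), (-4, 47, 10), … (30 more)
cycles coincide ⇒ equivalent

yes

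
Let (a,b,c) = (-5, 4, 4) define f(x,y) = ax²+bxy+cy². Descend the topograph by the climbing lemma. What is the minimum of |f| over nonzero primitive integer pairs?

river: ρ → (4,4,-5)
river: ρ → (-5,6,3)
river: ρ → (3,6,-5)
river: ρ → (-5,4,4)
closes: descent 0, river 4
min |a| on river = 3

3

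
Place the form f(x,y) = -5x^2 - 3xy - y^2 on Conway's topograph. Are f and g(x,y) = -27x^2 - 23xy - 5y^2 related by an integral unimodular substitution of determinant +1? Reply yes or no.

D₁ = -11, D₂ = -11
f is negative-definite; reduce −f:
−f: flip: (5,3,1)→(1,-3,5)
−f: translate: b→1 (≡-3 mod 2), so (1,-3,5)→(1,1,3)
−f: reduced (well bottom): (1,1,3) with a≤c, −a<b≤a
flip sign back: reduced form of f is (-1,-1,-3)
g is negative-definite; reduce −g:
−g: flip: (27,23,5)→(5,-23,27)
−g: translate: b→-3 (≡-23 mod 10), so (5,-23,27)→(5,-3,1)
−g: flip: (5,-3,1)→(1,3,5)
−g: translate: b→1 (≡3 mod 2), so (1,3,5)→(1,1,3)
−g: reduced (well bottom): (1,1,3) with a≤c, −a<b≤a
flip sign back: reduced form of g is (-1,-1,-3)
reduced forms (-1, -1, -3) vs (-1, -1, -3) ⇒ equivalent

yes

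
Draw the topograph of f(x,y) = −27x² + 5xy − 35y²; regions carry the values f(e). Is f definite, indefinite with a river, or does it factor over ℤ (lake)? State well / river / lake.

D = b²−4ac = 5² − 4·(-27)·(-35) = -3755
D < 0 ⇒ definite ⇒ every region one sign ⇒ single well

well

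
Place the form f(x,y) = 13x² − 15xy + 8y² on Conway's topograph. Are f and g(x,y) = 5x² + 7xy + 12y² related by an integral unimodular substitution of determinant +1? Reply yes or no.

D₁ = -191, D₂ = -191
f: translate: b→11 (≡-15 mod 26), so (13,-15,8)→(13,11,6)
f: flip: (13,11,6)→(6,-11,13)
f: translate: b→1 (≡-11 mod 12), so (6,-11,13)→(6,1,8)
f: reduced (well bottom): (6,1,8) with a≤c, −a<b≤a
g: translate: b→-3 (≡7 mod 10), so (5,7,12)→(5,-3,10)
g: reduced (well bottom): (5,-3,10) with a≤c, −a<b≤a
reduced forms (6, 1, 8) vs (5, -3, 10) ⇒ inequivalent

no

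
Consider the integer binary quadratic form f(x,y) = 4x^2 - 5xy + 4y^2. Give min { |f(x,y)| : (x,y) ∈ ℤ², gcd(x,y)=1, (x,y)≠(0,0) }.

translate: b→3 (≡-5 mod 8), so (4,-5,4)→(4,3,3)
flip: (4,3,3)→(3,-3,4)
translate: b→3 (≡-3 mod 6), so (3,-3,4)→(3,3,4)
reduced (well bottom): (3,3,4) with a≤c, −a<b≤a
well minimum = a = 3

3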